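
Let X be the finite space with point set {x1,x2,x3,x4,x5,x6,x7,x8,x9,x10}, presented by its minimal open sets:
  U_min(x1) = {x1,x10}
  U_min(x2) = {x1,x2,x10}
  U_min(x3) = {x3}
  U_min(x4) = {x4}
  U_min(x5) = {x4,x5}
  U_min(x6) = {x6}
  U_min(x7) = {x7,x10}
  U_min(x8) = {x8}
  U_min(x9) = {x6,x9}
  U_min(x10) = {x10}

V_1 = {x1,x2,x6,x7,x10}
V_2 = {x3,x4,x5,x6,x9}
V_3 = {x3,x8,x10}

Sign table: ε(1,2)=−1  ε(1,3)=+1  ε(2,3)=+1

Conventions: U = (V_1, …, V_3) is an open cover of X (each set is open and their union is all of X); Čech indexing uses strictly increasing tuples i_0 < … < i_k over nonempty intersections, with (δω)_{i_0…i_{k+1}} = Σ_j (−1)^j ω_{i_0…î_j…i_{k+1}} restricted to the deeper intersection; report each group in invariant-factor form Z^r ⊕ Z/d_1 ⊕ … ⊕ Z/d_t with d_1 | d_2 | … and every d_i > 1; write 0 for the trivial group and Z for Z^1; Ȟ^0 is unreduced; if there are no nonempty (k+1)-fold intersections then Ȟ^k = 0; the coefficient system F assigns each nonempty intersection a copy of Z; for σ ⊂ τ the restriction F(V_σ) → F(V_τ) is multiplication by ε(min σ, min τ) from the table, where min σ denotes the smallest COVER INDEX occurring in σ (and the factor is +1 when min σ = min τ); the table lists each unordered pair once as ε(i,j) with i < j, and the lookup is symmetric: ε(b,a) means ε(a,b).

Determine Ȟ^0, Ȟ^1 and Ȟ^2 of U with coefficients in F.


Ȟ^0 ≅ 0,  Ȟ^1 ≅ Z/2,  Ȟ^2 ≅ 0

nonempty intersections:
  V12={x6} V13={x10} V23={x3}
C dims 3,3; δ0: rk 3, SNF 1^2·2
Ȟ^0: (3−3)−0=0 ⇒ 0
Ȟ^1: (3−0)−3=0 plus torsion [2] ⇒ Z/2
Ȟ^2: (0−0)−0=0 ⇒ 0


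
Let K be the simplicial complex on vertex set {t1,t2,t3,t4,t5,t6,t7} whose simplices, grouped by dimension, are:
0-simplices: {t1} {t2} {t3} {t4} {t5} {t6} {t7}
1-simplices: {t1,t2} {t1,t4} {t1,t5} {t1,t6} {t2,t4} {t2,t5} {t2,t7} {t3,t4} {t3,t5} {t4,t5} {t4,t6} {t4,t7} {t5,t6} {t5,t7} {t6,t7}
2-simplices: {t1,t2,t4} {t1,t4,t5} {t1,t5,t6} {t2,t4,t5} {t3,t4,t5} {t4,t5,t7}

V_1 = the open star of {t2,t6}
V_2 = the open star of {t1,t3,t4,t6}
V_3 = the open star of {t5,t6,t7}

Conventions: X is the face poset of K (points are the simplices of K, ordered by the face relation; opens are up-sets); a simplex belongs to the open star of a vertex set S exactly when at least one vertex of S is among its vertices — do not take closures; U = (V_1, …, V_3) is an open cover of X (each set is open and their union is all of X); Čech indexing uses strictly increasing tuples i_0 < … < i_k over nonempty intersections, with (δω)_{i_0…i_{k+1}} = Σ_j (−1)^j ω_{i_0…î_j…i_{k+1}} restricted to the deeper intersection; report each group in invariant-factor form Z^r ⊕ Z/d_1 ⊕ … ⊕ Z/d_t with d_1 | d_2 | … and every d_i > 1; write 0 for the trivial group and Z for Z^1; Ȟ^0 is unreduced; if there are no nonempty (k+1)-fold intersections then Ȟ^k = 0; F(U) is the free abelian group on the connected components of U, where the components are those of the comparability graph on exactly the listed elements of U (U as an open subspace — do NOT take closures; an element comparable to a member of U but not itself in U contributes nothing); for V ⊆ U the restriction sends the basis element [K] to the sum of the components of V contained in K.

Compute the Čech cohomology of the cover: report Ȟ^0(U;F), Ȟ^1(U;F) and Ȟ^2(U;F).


intersection data:
  V1={{t2},{t6},{t1,t2},{t1,t6},{t2,t4},{t2,t5},{t2,t7},{t4,t6},{t5,t6},{t6,t7},{t1,t2,t4},{t1,t5,t6},{t2,t4,t5}} V2={{t1},{t3},{t4},{t6},{t1,t2},{t1,t4},{t1,t5},{t1,t6},{t2,t4},{t3,t4},{t3,t5},{t4,t5},{t4,t6},{t4,t7},{t5,t6},{t6,t7},{t1,t2,t4},{t1,t4,t5},{t1,t5,t6},{t2,t4,t5},{t3,t4,t5},{t4,t5,t7}} V3={{t5},{t6},{t7},{t1,t5},{t1,t6},{t2,t5},{t2,t7},{t3,t5},{t4,t5},{t4,t6},{t4,t7},{t5,t6},{t5,t7},{t6,t7},{t1,t4,t5},{t1,t5,t6},{t2,t4,t5},{t3,t4,t5},{t4,t5,t7}}
  V12={{t6},{t1,t2},{t1,t6},{t2,t4},{t4,t6},{t5,t6},{t6,t7},{t1,t2,t4},{t1,t5,t6},{t2,t4,t5}} V13={{t6},{t1,t6},{t2,t5},{t2,t7},{t4,t6},{t5,t6},{t6,t7},{t1,t5,t6},{t2,t4,t5}} V23={{t6},{t1,t5},{t1,t6},{t3,t5},{t4,t5},{t4,t6},{t4,t7},{t5,t6},{t6,t7},{t1,t4,t5},{t1,t5,t6},{t2,t4,t5},{t3,t4,t5},{t4,t5,t7}}
  V123={{t6},{t1,t6},{t4,t6},{t5,t6},{t6,t7},{t1,t5,t6},{t2,t4,t5}}
components per intersection:
  V1: {{t2},{t1,t2},{t2,t4},{t2,t5},{t2,t7},{t1,t2,t4},{t2,t4,t5}} {{t6},{t1,t6},{t4,t6},{t5,t6},{t6,t7},{t1,t5,t6}}
  V2: {{t1},{t3},{t4},{t6},{t1,t2},{t1,t4},{t1,t5},{t1,t6},{t2,t4},{t3,t4},{t3,t5},{t4,t5},{t4,t6},{t4,t7},{t5,t6},{t6,t7},{t1,t2,t4},{t1,t4,t5},{t1,t5,t6},{t2,t4,t5},{t3,t4,t5},{t4,t5,t7}}
  V3: {{t5},{t6},{t7},{t1,t5},{t1,t6},{t2,t5},{t2,t7},{t3,t5},{t4,t5},{t4,t6},{t4,t7},{t5,t6},{t5,t7},{t6,t7},{t1,t4,t5},{t1,t5,t6},{t2,t4,t5},{t3,t4,t5},{t4,t5,t7}}
  V12: {{t6},{t1,t6},{t4,t6},{t5,t6},{t6,t7},{t1,t5,t6}} {{t1,t2},{t2,t4},{t1,t2,t4},{t2,t4,t5}}
  V13: {{t6},{t1,t6},{t4,t6},{t5,t6},{t6,t7},{t1,t5,t6}} {{t2,t5},{t2,t4,t5}} {{t2,t7}}
  V23: {{t6},{t1,t5},{t1,t6},{t3,t5},{t4,t5},{t4,t6},{t4,t7},{t5,t6},{t6,t7},{t1,t4,t5},{t1,t5,t6},{t2,t4,t5},{t3,t4,t5},{t4,t5,t7}}
  V123: {{t6},{t1,t6},{t4,t6},{t5,t6},{t6,t7},{t1,t5,t6}} {{t2,t4,t5}}
C dims 4,6,2; δ0: rk 3, SNF 1^3; δ1: rk 2, SNF 1^2
Ȟ^0 = (4 − 3) − 0 = 1, so Ȟ^0 ≅ Z
Ȟ^1 = (6 − 2) − 3 = 1, so Ȟ^1 ≅ Z
Ȟ^2 = (2 − 0) − 2 = 0, so Ȟ^2 ≅ 0

Ȟ^0 = Z; Ȟ^1 = Z; Ȟ^2 = 0


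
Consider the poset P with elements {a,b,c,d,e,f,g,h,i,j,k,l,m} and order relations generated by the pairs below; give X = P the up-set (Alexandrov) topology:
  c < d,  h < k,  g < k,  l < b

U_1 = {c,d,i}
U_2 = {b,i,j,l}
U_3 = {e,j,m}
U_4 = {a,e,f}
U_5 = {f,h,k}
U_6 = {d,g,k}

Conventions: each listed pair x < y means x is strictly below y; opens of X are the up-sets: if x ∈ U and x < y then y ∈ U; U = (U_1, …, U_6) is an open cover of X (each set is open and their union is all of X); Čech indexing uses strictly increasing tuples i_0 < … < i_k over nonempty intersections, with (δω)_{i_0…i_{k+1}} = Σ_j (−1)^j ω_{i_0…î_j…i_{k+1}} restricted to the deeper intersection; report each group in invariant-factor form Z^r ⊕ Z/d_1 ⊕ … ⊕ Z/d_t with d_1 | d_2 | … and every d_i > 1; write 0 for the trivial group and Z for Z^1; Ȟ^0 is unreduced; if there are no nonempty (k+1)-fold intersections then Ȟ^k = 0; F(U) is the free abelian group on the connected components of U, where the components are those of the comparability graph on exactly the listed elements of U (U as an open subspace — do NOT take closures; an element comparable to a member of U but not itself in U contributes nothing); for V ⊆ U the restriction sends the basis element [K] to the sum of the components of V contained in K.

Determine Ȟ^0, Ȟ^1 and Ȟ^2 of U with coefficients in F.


nerve of the cover:
  U12={i} U16={d} U23={j} U34={e} U45={f} U56={k}
components per intersection:
  U1: {c,d} {i}
  U2: {b,l} {i} {j}
  U3: {e} {j} {m}
  U4: {a} {e} {f}
  U5: {f} {h,k}
  U6: {d} {g,k}
  U12: {i}
  U16: {d}
  U23: {j}
  U34: {e}
  U45: {f}
  U56: {k}
C dims 15,6; δ0: rk 6, SNF 1^6
Ȟ^0 = (15 − 6) − 0 = 9, so Ȟ^0 ≅ Z^9
Ȟ^1 = (6 − 0) − 6 = 0, so Ȟ^1 ≅ 0
Ȟ^2 = (0 − 0) − 0 = 0, so Ȟ^2 ≅ 0

Ȟ^0(U;F) ≅ Z^9; Ȟ^1(U;F) ≅ 0; Ȟ^2(U;F) ≅ 0


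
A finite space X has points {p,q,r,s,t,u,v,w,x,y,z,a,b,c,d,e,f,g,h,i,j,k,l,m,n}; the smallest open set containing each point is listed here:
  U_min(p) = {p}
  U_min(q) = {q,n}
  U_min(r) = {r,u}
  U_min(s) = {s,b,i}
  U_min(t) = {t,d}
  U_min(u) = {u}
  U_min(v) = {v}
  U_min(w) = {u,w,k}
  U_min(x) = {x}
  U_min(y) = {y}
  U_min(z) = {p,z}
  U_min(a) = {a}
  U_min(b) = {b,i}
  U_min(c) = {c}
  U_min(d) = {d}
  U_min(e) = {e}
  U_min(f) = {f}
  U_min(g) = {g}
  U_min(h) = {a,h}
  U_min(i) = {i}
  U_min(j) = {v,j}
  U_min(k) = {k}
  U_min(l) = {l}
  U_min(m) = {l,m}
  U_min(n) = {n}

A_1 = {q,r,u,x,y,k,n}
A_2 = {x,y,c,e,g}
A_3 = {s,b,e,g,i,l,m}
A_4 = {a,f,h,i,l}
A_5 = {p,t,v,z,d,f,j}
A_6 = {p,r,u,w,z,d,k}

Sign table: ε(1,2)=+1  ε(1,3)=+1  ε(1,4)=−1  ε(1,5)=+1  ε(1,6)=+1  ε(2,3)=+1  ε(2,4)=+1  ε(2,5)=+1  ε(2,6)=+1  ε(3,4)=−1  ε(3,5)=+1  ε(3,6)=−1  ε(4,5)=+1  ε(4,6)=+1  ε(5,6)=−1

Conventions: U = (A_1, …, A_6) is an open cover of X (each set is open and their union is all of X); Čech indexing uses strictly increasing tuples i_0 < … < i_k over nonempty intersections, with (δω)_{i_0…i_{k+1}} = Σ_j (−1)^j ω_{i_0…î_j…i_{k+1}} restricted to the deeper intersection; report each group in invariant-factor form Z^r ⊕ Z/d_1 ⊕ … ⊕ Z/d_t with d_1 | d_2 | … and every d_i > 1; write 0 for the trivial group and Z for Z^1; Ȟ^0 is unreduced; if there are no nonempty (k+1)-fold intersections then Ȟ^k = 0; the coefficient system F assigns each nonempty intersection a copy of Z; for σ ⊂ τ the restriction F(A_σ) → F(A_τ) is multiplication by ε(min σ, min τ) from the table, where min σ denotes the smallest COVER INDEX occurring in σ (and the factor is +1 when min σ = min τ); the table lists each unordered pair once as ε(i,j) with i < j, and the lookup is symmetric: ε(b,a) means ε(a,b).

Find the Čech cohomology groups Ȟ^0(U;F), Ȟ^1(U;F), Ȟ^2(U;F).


nerve of the cover:
  A12={x,y} A16={r,u,k} A23={e,g} A34={i,l} A45={f} A56={p,z,d}
C dims 6,6; δ0: rk 5, SNF 1^5
Ȟ^0 = (6 − 5) − 0 = 1, so Ȟ^0 ≅ Z
Ȟ^1 = (6 − 0) − 5 = 1, so Ȟ^1 ≅ Z
Ȟ^2 = (0 − 0) − 0 = 0, so Ȟ^2 ≅ 0

Ȟ^0 = Z; Ȟ^1 = Z; Ȟ^2 = 0


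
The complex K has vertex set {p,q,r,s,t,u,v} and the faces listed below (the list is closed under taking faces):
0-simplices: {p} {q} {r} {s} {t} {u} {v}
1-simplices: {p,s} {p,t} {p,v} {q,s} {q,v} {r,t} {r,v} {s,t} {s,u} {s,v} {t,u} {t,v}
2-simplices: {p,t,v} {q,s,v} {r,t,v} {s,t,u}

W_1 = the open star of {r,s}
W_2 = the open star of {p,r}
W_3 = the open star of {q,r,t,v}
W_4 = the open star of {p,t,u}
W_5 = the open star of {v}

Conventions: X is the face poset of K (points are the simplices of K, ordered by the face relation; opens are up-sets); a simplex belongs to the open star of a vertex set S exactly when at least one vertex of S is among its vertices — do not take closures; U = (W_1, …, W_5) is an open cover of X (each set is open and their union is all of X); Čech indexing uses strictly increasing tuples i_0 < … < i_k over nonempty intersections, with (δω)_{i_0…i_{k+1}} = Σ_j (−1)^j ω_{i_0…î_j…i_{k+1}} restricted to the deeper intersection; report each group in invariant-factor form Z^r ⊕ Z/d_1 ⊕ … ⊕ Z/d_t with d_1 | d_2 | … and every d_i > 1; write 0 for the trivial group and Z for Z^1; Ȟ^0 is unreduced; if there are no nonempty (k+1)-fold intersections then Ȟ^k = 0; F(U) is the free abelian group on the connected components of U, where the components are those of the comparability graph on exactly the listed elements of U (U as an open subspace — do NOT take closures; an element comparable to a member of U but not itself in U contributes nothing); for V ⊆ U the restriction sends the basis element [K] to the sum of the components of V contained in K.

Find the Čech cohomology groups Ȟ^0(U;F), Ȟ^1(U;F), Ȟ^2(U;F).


nonempty overlaps:
  W1={{r},{s},{p,s},{q,s},{r,t},{r,v},{s,t},{s,u},{s,v},{q,s,v},{r,t,v},{s,t,u}} W2={{p},{r},{p,s},{p,t},{p,v},{r,t},{r,v},{p,t,v},{r,t,v}} W3={{q},{r},{t},{v},{p,t},{p,v},{q,s},{q,v},{r,t},{r,v},{s,t},{s,v},{t,u},{t,v},{p,t,v},{q,s,v},{r,t,v},{s,t,u}} W4={{p},{t},{u},{p,s},{p,t},{p,v},{r,t},{s,t},{s,u},{t,u},{t,v},{p,t,v},{r,t,v},{s,t,u}} W5={{v},{p,v},{q,v},{r,v},{s,v},{t,v},{p,t,v},{q,s,v},{r,t,v}}
  W12={{r},{p,s},{r,t},{r,v},{r,t,v}} W13={{r},{q,s},{r,t},{r,v},{s,t},{s,v},{q,s,v},{r,t,v},{s,t,u}} W14={{p,s},{r,t},{s,t},{s,u},{r,t,v},{s,t,u}} W15={{r,v},{s,v},{q,s,v},{r,t,v}} W23={{r},{p,t},{p,v},{r,t},{r,v},{p,t,v},{r,t,v}} W24={{p},{p,s},{p,t},{p,v},{r,t},{p,t,v},{r,t,v}} W25={{p,v},{r,v},{p,t,v},{r,t,v}} W34={{t},{p,t},{p,v},{r,t},{s,t},{t,u},{t,v},{p,t,v},{r,t,v},{s,t,u}} W35={{v},{p,v},{q,v},{r,v},{s,v},{t,v},{p,t,v},{q,s,v},{r,t,v}} W45={{p,v},{t,v},{p,t,v},{r,t,v}}
  W123={{r},{r,t},{r,v},{r,t,v}} W124={{p,s},{r,t},{r,t,v}} W125={{r,v},{r,t,v}} W134={{r,t},{s,t},{r,t,v},{s,t,u}} W135={{r,v},{s,v},{q,s,v},{r,t,v}} W145={{r,t,v}} W234={{p,t},{p,v},{r,t},{p,t,v},{r,t,v}} W235={{p,v},{r,v},{p,t,v},{r,t,v}} W245={{p,v},{p,t,v},{r,t,v}} W345={{p,v},{t,v},{p,t,v},{r,t,v}}
  W1234={{r,t},{r,t,v}} W1235={{r,v},{r,t,v}} W1245={{r,t,v}} W1345={{r,t,v}} W2345={{p,v},{p,t,v},{r,t,v}}
  W12345={{r,t,v}}
components per intersection:
  W1: {{r},{r,t},{r,v},{r,t,v}} {{s},{p,s},{q,s},{s,t},{s,u},{s,v},{q,s,v},{s,t,u}}
  W2: {{p},{p,s},{p,t},{p,v},{p,t,v}} {{r},{r,t},{r,v},{r,t,v}}
  W3: {{q},{r},{t},{v},{p,t},{p,v},{q,s},{q,v},{r,t},{r,v},{s,t},{s,v},{t,u},{t,v},{p,t,v},{q,s,v},{r,t,v},{s,t,u}}
  W4: {{p},{t},{u},{p,s},{p,t},{p,v},{r,t},{s,t},{s,u},{t,u},{t,v},{p,t,v},{r,t,v},{s,t,u}}
  W5: {{v},{p,v},{q,v},{r,v},{s,v},{t,v},{p,t,v},{q,s,v},{r,t,v}}
  W12: {{r},{r,t},{r,v},{r,t,v}} {{p,s}}
  W13: {{r},{r,t},{r,v},{r,t,v}} {{q,s},{s,v},{q,s,v}} {{s,t},{s,t,u}}
  W14: {{p,s}} {{r,t},{r,t,v}} {{s,t},{s,u},{s,t,u}}
  W15: {{r,v},{r,t,v}} {{s,v},{q,s,v}}
  W23: {{r},{r,t},{r,v},{r,t,v}} {{p,t},{p,v},{p,t,v}}
  W24: {{p},{p,s},{p,t},{p,v},{p,t,v}} {{r,t},{r,t,v}}
  W25: {{p,v},{p,t,v}} {{r,v},{r,t,v}}
  W34: {{t},{p,t},{p,v},{r,t},{s,t},{t,u},{t,v},{p,t,v},{r,t,v},{s,t,u}}
  W35: {{v},{p,v},{q,v},{r,v},{s,v},{t,v},{p,t,v},{q,s,v},{r,t,v}}
  W45: {{p,v},{t,v},{p,t,v},{r,t,v}}
  W123: {{r},{r,t},{r,v},{r,t,v}}
  W124: {{p,s}} {{r,t},{r,t,v}}
  W125: {{r,v},{r,t,v}}
  W134: {{r,t},{r,t,v}} {{s,t},{s,t,u}}
  W135: {{r,v},{r,t,v}} {{s,v},{q,s,v}}
  W145: {{r,t,v}}
  W234: {{p,t},{p,v},{p,t,v}} {{r,t},{r,t,v}}
  W235: {{p,v},{p,t,v}} {{r,v},{r,t,v}}
  W245: {{p,v},{p,t,v}} {{r,t,v}}
  W345: {{p,v},{t,v},{p,t,v},{r,t,v}}
  W1234: {{r,t},{r,t,v}}
  W1235: {{r,v},{r,t,v}}
  W1245: {{r,t,v}}
  W1345: {{r,t,v}}
  W2345: {{p,v},{p,t,v}} {{r,t,v}}
  W12345: {{r,t,v}}
C dims 7,19,16,6; δ0: rk 6, SNF 1^6; δ1: rk 11, SNF 1^11; δ2: rk 5, SNF 1^5
degree 0: 7−6−0 = 1 → Ȟ^0 ≅ Z
degree 1: 19−11−6 = 2 → Ȟ^1 ≅ Z^2
degree 2: 16−5−11 = 0 → Ȟ^2 ≅ 0

Ȟ^0 = Z, Ȟ^1 = Z^2 and Ȟ^2 = 0


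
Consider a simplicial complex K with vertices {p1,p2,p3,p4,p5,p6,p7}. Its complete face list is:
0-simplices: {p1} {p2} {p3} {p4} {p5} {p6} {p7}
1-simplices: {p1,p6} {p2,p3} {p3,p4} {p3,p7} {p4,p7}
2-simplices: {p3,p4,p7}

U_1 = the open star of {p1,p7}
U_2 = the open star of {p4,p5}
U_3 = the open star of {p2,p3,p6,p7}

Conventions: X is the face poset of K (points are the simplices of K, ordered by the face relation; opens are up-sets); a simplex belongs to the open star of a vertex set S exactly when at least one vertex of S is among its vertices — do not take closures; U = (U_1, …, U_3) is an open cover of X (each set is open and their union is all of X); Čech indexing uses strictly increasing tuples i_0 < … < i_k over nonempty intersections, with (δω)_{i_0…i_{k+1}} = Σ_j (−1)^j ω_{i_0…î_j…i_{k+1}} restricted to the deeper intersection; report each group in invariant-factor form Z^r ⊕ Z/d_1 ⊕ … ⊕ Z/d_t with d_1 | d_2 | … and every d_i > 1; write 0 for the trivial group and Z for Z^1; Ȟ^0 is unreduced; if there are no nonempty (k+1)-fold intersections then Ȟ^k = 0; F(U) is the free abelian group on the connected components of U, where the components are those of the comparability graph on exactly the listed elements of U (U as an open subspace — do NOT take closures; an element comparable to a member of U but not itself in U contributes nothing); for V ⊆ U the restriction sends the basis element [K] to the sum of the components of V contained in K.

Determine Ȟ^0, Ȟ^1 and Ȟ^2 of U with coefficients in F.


Ȟ^0(U;F) ≅ Z^3; Ȟ^1(U;F) ≅ 0; Ȟ^2(U;F) ≅ 0

intersection data:
  U1={{p1},{p7},{p1,p6},{p3,p7},{p4,p7},{p3,p4,p7}} U2={{p4},{p5},{p3,p4},{p4,p7},{p3,p4,p7}} U3={{p2},{p3},{p6},{p7},{p1,p6},{p2,p3},{p3,p4},{p3,p7},{p4,p7},{p3,p4,p7}}
  U12={{p4,p7},{p3,p4,p7}} U13={{p7},{p1,p6},{p3,p7},{p4,p7},{p3,p4,p7}} U23={{p3,p4},{p4,p7},{p3,p4,p7}}
  U123={{p4,p7},{p3,p4,p7}}
components per intersection:
  U1: {{p1},{p1,p6}} {{p7},{p3,p7},{p4,p7},{p3,p4,p7}}
  U2: {{p4},{p3,p4},{p4,p7},{p3,p4,p7}} {{p5}}
  U3: {{p2},{p3},{p7},{p2,p3},{p3,p4},{p3,p7},{p4,p7},{p3,p4,p7}} {{p6},{p1,p6}}
  U12: {{p4,p7},{p3,p4,p7}}
  U13: {{p7},{p3,p7},{p4,p7},{p3,p4,p7}} {{p1,p6}}
  U23: {{p3,p4},{p4,p7},{p3,p4,p7}}
  U123: {{p4,p7},{p3,p4,p7}}
C dims 6,4,1; δ0: rk 3, SNF 1^3; δ1: rk 1, SNF 1^1
Ȟ^0 = (6 − 3) − 0 = 3, so Ȟ^0 ≅ Z^3
Ȟ^1 = (4 − 1) − 3 = 0, so Ȟ^1 ≅ 0
Ȟ^2 = (1 − 0) − 1 = 0, so Ȟ^2 ≅ 0


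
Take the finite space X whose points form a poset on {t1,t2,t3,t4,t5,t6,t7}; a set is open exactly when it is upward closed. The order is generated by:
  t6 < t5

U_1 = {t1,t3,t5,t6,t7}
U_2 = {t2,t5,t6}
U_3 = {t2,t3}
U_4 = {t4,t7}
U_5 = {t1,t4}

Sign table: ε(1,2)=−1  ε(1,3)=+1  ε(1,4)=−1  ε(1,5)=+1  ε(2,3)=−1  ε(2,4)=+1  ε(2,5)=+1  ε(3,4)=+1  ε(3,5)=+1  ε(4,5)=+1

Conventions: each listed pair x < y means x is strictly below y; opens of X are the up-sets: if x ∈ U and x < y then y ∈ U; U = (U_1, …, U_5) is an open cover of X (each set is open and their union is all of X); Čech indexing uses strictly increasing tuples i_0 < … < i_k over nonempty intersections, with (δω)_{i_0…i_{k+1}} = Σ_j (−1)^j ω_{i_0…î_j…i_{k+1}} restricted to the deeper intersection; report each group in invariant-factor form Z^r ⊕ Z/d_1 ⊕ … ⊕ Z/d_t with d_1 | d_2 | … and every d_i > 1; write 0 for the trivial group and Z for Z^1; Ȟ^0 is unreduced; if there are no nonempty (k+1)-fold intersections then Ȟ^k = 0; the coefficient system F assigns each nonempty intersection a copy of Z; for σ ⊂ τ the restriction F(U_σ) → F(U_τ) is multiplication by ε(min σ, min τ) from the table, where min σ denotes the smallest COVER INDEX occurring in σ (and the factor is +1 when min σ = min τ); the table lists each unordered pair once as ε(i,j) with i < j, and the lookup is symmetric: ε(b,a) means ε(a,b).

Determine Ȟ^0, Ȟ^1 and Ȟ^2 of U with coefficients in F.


nonempty intersections:
  U12={t5,t6} U13={t3} U14={t7} U15={t1} U23={t2} U45={t4}
C dims 5,6; δ0: rk 5, SNF 1^4·2
Ȟ^0: (5−5)−0=0 ⇒ 0
Ȟ^1: (6−0)−5=1 plus torsion [2] ⇒ Z ⊕ Z/2
Ȟ^2: (0−0)−0=0 ⇒ 0

Ȟ^0 = 0, Ȟ^1 = Z ⊕ Z/2 and Ȟ^2 = 0


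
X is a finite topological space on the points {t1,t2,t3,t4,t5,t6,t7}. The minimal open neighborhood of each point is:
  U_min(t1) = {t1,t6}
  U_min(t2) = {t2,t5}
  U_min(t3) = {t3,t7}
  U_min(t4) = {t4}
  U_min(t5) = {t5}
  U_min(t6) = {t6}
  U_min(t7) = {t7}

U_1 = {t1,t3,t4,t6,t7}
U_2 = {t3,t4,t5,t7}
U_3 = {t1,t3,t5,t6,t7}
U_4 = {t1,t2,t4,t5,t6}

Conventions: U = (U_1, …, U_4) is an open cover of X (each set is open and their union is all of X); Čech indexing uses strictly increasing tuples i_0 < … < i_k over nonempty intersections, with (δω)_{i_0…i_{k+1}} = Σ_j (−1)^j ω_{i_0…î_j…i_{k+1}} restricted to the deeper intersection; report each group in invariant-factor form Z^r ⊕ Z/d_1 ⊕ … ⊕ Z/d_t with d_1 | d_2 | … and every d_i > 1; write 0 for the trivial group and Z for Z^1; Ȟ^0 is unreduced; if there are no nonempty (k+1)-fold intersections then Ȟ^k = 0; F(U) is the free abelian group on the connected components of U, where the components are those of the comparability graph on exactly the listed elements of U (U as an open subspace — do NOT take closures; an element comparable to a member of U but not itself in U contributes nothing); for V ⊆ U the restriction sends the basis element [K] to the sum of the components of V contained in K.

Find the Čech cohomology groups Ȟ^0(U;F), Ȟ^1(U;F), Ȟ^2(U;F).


Ȟ^0 = Z^4,  Ȟ^1 = 0,  Ȟ^2 = 0

cover nerve:
  U12={t3,t4,t7} U13={t1,t3,t6,t7} U14={t1,t4,t6} U23={t3,t5,t7} U24={t4,t5} U34={t1,t5,t6}
  U123={t3,t7} U124={t4} U134={t1,t6} U234={t5}
components per intersection:
  U1: {t1,t6} {t3,t7} {t4}
  U2: {t3,t7} {t4} {t5}
  U3: {t1,t6} {t3,t7} {t5}
  U4: {t1,t6} {t2,t5} {t4}
  U12: {t3,t7} {t4}
  U13: {t1,t6} {t3,t7}
  U14: {t1,t6} {t4}
  U23: {t3,t7} {t5}
  U24: {t4} {t5}
  U34: {t1,t6} {t5}
  U123: {t3,t7}
  U124: {t4}
  U134: {t1,t6}
  U234: {t5}
C dims 12,12,4; δ0: rk 8, SNF 1^8; δ1: rk 4, SNF 1^4
Ȟ^0: (12−8)−0=4 ⇒ Z^4
Ȟ^1: (12−4)−8=0 ⇒ 0
Ȟ^2: (4−0)−4=0 ⇒ 0


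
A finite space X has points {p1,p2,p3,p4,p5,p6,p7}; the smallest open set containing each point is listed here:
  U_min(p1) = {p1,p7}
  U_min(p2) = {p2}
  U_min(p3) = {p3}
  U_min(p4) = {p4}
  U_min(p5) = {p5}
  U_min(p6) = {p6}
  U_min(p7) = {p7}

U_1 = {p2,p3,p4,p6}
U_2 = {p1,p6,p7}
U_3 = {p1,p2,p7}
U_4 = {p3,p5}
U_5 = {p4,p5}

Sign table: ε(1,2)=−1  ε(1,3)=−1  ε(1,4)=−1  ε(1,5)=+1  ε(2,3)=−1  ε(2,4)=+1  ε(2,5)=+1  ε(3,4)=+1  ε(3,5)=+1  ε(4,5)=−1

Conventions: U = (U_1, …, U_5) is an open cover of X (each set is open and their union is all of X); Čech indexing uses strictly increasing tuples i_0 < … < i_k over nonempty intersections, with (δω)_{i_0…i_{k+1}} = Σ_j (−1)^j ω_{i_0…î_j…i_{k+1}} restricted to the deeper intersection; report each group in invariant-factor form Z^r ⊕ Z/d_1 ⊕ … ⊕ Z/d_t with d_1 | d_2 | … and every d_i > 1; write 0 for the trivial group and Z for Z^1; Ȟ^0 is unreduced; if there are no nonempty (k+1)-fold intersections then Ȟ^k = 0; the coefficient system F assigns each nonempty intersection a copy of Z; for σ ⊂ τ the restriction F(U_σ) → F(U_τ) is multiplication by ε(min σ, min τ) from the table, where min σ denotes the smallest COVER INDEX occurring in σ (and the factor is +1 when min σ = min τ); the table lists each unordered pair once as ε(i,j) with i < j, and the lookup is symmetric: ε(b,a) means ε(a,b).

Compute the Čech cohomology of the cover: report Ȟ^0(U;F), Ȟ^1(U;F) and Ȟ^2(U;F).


Ȟ^0(U;F) ≅ 0, Ȟ^1(U;F) ≅ Z ⊕ Z/2 and Ȟ^2(U;F) ≅ 0

nonempty intersections:
  U12={p6} U13={p2} U14={p3} U15={p4} U23={p1,p7} U45={p5}
C dims 5,6; δ0: rk 5, SNF 1^4·2
Ȟ^0: (5−5)−0=0 ⇒ 0
Ȟ^1: (6−0)−5=1 plus torsion [2] ⇒ Z ⊕ Z/2
Ȟ^2: (0−0)−0=0 ⇒ 0


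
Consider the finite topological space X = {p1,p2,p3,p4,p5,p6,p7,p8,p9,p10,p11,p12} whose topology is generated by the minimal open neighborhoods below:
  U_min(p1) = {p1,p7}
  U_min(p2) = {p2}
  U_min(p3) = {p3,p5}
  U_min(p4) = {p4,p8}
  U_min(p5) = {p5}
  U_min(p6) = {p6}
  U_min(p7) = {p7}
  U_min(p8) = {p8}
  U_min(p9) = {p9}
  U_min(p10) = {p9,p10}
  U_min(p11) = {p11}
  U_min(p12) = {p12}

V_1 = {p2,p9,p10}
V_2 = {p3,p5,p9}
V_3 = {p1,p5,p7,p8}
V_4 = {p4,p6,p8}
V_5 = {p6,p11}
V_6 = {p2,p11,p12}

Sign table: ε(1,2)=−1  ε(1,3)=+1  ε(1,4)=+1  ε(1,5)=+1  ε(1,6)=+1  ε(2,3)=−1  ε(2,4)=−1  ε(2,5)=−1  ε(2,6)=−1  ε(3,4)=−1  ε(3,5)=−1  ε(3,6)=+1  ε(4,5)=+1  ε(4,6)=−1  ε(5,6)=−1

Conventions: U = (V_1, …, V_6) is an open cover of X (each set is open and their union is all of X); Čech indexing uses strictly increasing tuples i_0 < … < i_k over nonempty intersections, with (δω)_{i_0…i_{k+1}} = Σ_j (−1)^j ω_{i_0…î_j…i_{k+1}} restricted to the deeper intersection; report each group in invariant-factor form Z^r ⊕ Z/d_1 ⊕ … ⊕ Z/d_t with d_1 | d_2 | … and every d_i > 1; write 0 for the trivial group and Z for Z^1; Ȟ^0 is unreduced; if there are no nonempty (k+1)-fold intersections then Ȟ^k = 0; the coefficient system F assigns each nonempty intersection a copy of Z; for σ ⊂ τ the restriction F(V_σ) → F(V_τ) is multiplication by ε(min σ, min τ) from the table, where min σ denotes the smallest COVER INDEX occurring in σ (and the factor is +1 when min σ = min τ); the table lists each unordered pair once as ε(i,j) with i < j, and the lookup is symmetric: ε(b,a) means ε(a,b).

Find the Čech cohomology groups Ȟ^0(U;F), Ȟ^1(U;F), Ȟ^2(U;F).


intersection data:
  V12={p9} V16={p2} V23={p5} V34={p8} V45={p6} V56={p11}
C dims 6,6; δ0: rk 5, SNF 1^5
Ȟ^0 = (6 − 5) − 0 = 1, so Ȟ^0 ≅ Z
Ȟ^1 = (6 − 0) − 5 = 1, so Ȟ^1 ≅ Z
Ȟ^2 = (0 − 0) − 0 = 0, so Ȟ^2 ≅ 0

Ȟ^0 ≅ Z,  Ȟ^1 ≅ Z,  Ȟ^2 ≅ 0


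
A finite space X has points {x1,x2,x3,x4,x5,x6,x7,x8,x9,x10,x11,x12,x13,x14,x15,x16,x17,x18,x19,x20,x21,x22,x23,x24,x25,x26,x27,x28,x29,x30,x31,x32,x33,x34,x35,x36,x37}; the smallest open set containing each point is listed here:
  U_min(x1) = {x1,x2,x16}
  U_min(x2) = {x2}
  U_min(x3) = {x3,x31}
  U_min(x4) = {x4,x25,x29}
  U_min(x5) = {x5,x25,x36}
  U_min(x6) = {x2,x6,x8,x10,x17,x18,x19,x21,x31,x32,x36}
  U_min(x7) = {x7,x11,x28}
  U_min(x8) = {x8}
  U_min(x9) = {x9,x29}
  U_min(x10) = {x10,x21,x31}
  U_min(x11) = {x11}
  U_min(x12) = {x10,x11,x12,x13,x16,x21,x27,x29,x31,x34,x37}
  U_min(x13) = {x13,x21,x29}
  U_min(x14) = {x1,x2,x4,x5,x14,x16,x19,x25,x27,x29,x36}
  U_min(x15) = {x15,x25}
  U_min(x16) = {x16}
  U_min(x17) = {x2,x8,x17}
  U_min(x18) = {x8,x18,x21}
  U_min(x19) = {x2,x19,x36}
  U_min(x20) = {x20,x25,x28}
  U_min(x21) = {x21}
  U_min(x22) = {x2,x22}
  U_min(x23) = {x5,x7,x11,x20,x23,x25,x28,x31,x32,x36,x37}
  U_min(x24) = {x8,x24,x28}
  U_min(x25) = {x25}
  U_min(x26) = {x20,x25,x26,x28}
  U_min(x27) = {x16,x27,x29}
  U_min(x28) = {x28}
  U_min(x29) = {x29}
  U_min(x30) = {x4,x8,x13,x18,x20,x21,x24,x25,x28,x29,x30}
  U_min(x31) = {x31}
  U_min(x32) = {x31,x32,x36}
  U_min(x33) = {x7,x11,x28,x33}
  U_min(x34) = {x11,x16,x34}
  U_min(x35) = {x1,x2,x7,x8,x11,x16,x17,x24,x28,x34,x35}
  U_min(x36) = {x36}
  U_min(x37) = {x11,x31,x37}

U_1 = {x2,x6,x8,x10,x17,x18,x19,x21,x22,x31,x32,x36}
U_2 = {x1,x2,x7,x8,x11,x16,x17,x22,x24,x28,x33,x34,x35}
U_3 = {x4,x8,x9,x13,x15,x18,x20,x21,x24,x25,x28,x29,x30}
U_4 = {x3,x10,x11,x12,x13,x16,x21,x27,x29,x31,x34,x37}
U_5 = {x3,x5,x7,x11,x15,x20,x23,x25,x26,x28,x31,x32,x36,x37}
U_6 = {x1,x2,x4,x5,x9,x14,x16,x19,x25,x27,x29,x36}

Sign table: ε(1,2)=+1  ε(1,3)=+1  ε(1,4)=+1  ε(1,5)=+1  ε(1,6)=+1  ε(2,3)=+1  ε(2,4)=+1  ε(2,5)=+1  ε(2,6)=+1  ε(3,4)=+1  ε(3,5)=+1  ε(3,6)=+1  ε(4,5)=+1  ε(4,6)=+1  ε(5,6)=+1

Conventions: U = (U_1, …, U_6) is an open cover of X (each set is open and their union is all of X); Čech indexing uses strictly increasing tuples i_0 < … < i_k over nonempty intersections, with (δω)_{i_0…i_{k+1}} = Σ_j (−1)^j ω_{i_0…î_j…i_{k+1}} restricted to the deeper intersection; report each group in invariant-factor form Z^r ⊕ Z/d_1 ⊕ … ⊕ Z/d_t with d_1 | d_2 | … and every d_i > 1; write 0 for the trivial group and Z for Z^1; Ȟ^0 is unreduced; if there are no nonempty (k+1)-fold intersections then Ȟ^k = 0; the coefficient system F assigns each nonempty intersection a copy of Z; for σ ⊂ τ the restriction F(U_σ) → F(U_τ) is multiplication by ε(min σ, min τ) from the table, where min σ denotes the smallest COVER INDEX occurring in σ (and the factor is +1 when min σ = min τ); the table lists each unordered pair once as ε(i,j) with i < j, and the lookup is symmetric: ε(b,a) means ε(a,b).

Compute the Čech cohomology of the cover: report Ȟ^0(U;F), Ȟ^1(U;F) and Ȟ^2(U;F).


Ȟ^0 = Z,  Ȟ^1 = 0,  Ȟ^2 = Z/2

nerve of the cover:
  U12={x2,x8,x17,x22} U13={x8,x18,x21} U14={x10,x21,x31} U15={x31,x32,x36} U16={x2,x19,x36} U23={x8,x24,x28} U24={x11,x16,x34} U25={x7,x11,x28} U26={x1,x2,x16} U34={x13,x21,x29} U35={x15,x20,x25,x28} U36={x4,x9,x25,x29} U45={x3,x11,x31,x37} U46={x16,x27,x29} U56={x5,x25,x36}
  U123={x8} U126={x2} U134={x21} U145={x31} U156={x36} U235={x28} U245={x11} U246={x16} U346={x29} U356={x25}
C dims 6,15,10; δ0: rk 5, SNF 1^5; δ1: rk 10, SNF 1^9·2
Ȟ^0 = (6 − 5) − 0 = 1, so Ȟ^0 ≅ Z
Ȟ^1 = (15 − 10) − 5 = 0, so Ȟ^1 ≅ 0
Ȟ^2 = (10 − 0) − 10 = 0 plus torsion [2], so Ȟ^2 ≅ Z/2


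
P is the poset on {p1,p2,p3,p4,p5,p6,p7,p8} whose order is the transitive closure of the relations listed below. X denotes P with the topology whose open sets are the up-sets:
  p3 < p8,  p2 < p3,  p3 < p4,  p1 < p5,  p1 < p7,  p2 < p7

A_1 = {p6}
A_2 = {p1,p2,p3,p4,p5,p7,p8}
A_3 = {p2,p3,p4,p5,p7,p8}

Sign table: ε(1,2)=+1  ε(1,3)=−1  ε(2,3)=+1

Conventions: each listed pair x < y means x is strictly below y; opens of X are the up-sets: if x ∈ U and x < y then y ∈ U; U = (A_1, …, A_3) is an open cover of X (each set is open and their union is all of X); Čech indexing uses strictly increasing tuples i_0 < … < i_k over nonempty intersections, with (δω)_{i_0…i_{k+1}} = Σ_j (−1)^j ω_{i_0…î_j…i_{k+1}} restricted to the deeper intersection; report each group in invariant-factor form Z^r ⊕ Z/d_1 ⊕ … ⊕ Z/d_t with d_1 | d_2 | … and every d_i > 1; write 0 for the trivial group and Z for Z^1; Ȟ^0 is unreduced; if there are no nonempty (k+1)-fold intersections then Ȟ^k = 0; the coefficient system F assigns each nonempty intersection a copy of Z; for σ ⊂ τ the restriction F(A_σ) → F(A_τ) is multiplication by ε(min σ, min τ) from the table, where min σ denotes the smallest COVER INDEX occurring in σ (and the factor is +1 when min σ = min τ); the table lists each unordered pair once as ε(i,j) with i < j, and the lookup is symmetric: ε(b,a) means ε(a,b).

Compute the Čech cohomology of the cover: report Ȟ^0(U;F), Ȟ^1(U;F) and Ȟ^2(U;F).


intersection data:
  A23={p2,p3,p4,p5,p7,p8}
C dims 3,1; δ0: rk 1, SNF 1^1
Ȟ^0 = (3 − 1) − 0 = 2, so Ȟ^0 ≅ Z^2
Ȟ^1 = (1 − 0) − 1 = 0, so Ȟ^1 ≅ 0
Ȟ^2 = (0 − 0) − 0 = 0, so Ȟ^2 ≅ 0

Ȟ^0 ≅ Z^2, Ȟ^1 ≅ 0 and Ȟ^2 ≅ 0


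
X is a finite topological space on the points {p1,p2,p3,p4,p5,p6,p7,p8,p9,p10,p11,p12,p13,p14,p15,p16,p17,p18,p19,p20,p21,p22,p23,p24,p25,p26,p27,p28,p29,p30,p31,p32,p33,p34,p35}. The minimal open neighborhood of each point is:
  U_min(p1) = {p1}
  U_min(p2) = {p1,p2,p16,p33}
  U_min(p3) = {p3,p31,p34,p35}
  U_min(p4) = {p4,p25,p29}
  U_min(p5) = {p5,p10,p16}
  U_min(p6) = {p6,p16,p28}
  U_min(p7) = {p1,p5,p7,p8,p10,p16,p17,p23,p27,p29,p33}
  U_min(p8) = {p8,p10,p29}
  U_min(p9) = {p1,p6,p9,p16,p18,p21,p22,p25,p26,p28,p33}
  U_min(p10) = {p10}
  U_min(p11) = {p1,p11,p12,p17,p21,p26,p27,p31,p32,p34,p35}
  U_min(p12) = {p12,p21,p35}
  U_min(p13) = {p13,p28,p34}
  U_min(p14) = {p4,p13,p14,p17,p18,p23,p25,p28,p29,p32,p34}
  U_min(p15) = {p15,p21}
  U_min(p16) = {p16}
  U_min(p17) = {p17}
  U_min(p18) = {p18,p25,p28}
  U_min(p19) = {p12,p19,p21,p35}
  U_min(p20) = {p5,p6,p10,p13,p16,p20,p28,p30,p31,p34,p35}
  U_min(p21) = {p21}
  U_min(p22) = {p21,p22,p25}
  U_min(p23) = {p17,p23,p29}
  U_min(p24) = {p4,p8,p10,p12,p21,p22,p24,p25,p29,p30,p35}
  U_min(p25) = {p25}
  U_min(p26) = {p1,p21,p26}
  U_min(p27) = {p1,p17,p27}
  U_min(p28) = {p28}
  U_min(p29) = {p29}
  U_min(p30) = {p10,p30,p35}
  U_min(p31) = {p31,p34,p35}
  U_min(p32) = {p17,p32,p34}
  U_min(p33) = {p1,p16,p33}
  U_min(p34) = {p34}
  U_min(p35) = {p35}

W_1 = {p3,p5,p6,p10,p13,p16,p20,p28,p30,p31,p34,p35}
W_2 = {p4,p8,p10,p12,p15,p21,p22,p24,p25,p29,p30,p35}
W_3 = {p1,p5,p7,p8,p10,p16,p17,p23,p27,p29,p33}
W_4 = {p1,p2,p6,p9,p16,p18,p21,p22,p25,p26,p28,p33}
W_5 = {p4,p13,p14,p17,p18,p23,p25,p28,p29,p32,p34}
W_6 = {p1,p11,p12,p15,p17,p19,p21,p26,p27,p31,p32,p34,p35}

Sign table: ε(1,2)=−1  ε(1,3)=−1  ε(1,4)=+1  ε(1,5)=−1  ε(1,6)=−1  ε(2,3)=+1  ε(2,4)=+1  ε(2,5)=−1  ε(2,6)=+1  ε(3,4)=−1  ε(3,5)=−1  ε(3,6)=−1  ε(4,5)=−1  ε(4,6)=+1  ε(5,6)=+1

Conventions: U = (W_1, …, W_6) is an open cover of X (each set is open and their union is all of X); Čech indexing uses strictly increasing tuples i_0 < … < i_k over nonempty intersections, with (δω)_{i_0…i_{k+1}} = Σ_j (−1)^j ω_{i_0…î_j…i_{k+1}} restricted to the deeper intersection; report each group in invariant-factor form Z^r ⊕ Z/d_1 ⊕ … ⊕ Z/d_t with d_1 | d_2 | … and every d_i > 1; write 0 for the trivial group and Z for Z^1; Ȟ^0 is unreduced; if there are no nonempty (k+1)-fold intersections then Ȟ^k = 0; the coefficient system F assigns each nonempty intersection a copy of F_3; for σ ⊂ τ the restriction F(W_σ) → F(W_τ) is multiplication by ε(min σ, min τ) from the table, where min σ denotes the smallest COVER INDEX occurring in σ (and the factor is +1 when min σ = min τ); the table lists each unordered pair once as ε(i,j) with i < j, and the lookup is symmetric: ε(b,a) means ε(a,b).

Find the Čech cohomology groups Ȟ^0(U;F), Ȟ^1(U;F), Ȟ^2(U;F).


Ȟ^0 = 0, Ȟ^1 = 0 and Ȟ^2 = Z/3

intersection data:
  W12={p10,p30,p35} W13={p5,p10,p16} W14={p6,p16,p28} W15={p13,p28,p34} W16={p31,p34,p35} W23={p8,p10,p29} W24={p21,p22,p25} W25={p4,p25,p29} W26={p12,p15,p21,p35} W34={p1,p16,p33} W35={p17,p23,p29} W36={p1,p17,p27} W45={p18,p25,p28} W46={p1,p21,p26} W56={p17,p32,p34}
  W123={p10} W126={p35} W134={p16} W145={p28} W156={p34} W235={p29} W245={p25} W246={p21} W346={p1} W356={p17}
C dims 6,15,10; δ0: rk_F3 6; δ1: rk_F3 9
Ȟ^0 = (6 − 6) − 0 = 0, so Ȟ^0 ≅ 0
Ȟ^1 = (15 − 9) − 6 = 0, so Ȟ^1 ≅ 0
Ȟ^2 = (10 − 0) − 9 = 1, so Ȟ^2 ≅ Z/3


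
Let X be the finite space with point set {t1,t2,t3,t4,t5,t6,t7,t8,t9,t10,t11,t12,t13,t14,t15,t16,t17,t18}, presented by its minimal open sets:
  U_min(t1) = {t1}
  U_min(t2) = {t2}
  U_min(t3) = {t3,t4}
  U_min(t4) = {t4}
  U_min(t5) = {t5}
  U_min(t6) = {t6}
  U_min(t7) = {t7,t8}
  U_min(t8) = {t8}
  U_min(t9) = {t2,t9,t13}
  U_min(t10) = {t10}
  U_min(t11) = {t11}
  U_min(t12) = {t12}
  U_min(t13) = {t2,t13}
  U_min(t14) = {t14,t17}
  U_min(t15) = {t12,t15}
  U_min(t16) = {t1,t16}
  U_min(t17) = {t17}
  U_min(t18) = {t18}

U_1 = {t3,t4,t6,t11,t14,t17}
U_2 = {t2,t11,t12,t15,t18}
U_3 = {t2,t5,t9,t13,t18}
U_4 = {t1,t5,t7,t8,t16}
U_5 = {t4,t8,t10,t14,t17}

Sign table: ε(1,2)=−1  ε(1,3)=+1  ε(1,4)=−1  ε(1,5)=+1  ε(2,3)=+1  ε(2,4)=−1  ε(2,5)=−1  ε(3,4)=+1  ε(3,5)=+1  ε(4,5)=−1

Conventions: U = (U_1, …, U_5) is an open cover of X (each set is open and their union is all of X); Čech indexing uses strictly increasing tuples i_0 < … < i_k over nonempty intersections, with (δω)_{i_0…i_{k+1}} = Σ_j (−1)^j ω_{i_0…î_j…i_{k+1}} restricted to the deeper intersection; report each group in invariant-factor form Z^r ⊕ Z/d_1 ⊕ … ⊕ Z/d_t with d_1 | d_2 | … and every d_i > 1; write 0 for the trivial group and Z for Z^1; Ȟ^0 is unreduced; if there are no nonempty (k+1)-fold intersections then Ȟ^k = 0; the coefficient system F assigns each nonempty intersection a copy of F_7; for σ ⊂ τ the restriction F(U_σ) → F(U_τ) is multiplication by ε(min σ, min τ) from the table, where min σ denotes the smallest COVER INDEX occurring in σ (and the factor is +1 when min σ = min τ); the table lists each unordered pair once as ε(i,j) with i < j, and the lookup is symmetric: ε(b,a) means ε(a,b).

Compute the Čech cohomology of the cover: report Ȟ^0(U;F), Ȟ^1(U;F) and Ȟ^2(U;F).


nonempty intersections:
  U12={t11} U15={t4,t14,t17} U23={t2,t18} U34={t5} U45={t8}
C dims 5,5; δ0: rk_F7 4
Ȟ^0: (5−4)−0=1 ⇒ Z/7
Ȟ^1: (5−0)−4=1 ⇒ Z/7
Ȟ^2: (0−0)−0=0 ⇒ 0

Ȟ^0(U;F) ≅ Z/7, Ȟ^1(U;F) ≅ Z/7 and Ȟ^2(U;F) ≅ 0


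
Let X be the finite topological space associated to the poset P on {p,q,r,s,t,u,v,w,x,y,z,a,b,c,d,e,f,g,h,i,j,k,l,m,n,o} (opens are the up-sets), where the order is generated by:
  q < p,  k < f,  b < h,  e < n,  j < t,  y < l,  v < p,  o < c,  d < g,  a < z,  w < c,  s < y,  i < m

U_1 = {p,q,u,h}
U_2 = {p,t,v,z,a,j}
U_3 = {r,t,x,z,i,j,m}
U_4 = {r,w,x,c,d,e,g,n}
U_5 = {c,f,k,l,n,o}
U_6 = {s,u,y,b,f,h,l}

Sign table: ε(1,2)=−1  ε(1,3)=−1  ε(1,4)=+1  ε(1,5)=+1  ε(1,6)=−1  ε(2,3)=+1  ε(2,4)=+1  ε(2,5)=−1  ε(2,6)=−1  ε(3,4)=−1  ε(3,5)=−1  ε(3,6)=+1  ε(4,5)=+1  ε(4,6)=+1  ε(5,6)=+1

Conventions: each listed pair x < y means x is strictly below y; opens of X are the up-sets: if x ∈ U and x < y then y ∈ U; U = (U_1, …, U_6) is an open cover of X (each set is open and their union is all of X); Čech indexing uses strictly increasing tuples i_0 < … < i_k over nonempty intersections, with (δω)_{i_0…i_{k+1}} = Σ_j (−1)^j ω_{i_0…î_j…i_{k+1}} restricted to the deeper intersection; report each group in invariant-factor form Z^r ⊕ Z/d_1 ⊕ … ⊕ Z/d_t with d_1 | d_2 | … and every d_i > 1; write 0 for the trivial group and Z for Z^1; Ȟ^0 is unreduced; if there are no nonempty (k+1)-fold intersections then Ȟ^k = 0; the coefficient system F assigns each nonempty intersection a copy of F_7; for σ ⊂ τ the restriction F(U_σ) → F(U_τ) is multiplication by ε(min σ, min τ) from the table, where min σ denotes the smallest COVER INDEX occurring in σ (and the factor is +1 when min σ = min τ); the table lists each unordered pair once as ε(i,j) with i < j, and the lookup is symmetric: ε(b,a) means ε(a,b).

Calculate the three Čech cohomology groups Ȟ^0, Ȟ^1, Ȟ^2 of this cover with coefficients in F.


Ȟ^0 ≅ 0,  Ȟ^1 ≅ 0,  Ȟ^2 ≅ 0

nerve of the cover:
  U12={p} U16={u,h} U23={t,z,j} U34={r,x} U45={c,n} U56={f,l}
C dims 6,6; δ0: rk_F7 6
Ȟ^0 = (6 − 6) − 0 = 0, so Ȟ^0 ≅ 0
Ȟ^1 = (6 − 0) − 6 = 0, so Ȟ^1 ≅ 0
Ȟ^2 = (0 − 0) − 0 = 0, so Ȟ^2 ≅ 0


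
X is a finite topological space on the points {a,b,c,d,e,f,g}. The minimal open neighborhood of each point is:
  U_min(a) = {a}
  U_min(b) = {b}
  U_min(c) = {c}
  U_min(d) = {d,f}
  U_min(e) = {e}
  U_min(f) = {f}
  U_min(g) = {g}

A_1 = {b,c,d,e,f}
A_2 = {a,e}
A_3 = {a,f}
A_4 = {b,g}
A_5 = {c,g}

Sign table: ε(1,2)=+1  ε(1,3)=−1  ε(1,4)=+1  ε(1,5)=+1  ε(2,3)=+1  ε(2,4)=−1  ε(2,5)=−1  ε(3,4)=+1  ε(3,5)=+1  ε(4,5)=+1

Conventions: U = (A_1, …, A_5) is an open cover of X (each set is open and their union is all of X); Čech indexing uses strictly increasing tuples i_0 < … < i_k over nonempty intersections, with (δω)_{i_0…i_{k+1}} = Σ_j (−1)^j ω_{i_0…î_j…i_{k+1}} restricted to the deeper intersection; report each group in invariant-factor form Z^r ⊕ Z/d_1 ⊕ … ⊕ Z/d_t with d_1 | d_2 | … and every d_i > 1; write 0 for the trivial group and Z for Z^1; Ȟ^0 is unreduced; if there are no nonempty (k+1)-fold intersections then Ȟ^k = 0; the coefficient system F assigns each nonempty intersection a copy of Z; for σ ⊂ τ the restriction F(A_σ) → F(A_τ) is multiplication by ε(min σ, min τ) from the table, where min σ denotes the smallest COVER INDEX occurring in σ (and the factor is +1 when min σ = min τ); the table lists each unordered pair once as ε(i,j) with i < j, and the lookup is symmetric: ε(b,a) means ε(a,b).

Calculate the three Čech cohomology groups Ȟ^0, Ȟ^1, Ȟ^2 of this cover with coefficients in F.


Ȟ^0(U;F) ≅ 0,  Ȟ^1(U;F) ≅ Z ⊕ Z/2,  Ȟ^2(U;F) ≅ 0

nonempty intersections:
  A12={e} A13={f} A14={b} A15={c} A23={a} A45={g}
C dims 5,6; δ0: rk 5, SNF 1^4·2
Ȟ^0: (5−5)−0=0 ⇒ 0
Ȟ^1: (6−0)−5=1 plus torsion [2] ⇒ Z ⊕ Z/2
Ȟ^2: (0−0)−0=0 ⇒ 0


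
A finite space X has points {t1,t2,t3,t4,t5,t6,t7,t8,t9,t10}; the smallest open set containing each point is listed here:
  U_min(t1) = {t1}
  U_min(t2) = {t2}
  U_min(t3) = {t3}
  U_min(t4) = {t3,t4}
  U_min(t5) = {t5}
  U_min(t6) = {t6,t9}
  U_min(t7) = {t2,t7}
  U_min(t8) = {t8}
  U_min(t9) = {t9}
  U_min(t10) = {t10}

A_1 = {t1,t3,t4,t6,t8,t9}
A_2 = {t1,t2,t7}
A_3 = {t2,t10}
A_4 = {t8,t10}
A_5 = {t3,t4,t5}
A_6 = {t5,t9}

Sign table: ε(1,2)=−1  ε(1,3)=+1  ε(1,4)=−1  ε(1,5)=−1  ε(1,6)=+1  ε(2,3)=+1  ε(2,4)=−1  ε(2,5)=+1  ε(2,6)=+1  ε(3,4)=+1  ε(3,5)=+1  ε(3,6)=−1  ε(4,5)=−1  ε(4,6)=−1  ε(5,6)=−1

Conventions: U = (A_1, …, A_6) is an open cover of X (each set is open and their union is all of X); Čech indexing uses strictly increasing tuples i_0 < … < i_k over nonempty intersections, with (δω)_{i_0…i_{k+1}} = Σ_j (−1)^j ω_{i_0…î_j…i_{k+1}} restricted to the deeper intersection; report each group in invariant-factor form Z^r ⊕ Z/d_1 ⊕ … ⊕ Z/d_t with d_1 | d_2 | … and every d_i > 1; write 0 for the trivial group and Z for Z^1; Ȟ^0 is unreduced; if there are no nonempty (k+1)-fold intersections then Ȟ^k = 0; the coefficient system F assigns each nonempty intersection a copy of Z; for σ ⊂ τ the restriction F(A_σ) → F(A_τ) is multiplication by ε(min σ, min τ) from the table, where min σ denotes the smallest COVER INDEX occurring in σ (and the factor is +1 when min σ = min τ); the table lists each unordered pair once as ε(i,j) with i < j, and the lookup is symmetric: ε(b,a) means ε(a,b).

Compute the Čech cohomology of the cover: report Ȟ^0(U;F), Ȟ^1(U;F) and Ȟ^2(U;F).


Ȟ^0(U;F) ≅ Z; Ȟ^1(U;F) ≅ Z^2; Ȟ^2(U;F) ≅ 0

nerve of the cover:
  A12={t1} A14={t8} A15={t3,t4} A16={t9} A23={t2} A34={t10} A56={t5}
C dims 6,7; δ0: rk 5, SNF 1^5
Ȟ^0 = (6 − 5) − 0 = 1, so Ȟ^0 ≅ Z
Ȟ^1 = (7 − 0) − 5 = 2, so Ȟ^1 ≅ Z^2
Ȟ^2 = (0 − 0) − 0 = 0, so Ȟ^2 ≅ 0
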